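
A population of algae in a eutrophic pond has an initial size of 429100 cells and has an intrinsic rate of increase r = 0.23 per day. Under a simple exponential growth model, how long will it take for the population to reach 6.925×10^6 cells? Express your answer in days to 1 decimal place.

Set N₀·e^(rt) = 6.925×10^6: e^(0.23·t) = 6.925×10^6/429100 = 16.138.
0.23·t = ln(16.138) = 2.7812, so t = 2.7812/0.23 = 12.092.

12.1 days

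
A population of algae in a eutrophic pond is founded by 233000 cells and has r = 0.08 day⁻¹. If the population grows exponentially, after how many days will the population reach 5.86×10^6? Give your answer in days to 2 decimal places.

Set N₀·e^(rt) = 5.86×10^6: e^(0.08·t) = 5.86×10^6/233000 = 25.15.
0.08·t = ln(25.15) = 3.2249, so t = 3.2249/0.08 = 40.311.

40.31 days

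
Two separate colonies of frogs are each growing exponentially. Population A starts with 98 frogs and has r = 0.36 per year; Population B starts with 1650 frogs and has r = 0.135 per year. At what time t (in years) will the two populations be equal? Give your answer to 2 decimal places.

12.55 years

Set 98·e^(0.36t) = 1650·e^(0.135t).
e^((0.36 − 0.135)t) = 1650/98 → e^(0.225·t) = 16.837.
0.225·t = ln(16.837) = 2.8236, so t = 2.8236/0.225 = 12.549.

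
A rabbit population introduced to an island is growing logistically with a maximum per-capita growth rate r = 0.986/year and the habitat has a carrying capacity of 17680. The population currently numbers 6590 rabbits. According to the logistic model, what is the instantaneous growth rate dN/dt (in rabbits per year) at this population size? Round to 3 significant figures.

4080 rabbits per year

dN/dt = rN(1 − N/K) = 0.986 × 6590 × (1 − 6590/17680).
1 − 6590/17680 = 0.62726; dN/dt = 0.986 × 6590 × 0.62726 = 4075.8.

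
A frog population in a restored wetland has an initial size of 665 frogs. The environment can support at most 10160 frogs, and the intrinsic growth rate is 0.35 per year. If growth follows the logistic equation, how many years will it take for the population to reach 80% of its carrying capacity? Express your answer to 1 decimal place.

11.6 years

A = (K − N₀)/N₀ = (10160 − 665)/665 = 14.278.
Solve 10160/(1 + 14.278·e^(−0.35t)) = 8128: 1 + 14.278·e^(−0.35t) = 1.25, so e^(−0.35t) = 0.0175092.
−0.35·t = ln(0.0175092) = -4.045, so t = 4.045/0.35 = 11.557.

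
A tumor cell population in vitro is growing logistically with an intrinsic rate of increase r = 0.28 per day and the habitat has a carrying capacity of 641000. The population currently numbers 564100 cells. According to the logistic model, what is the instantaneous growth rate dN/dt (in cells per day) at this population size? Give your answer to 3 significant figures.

dN/dt = rN(1 − N/K) = 0.28 × 564100 × (1 − 564100/641000).
1 − 564100/641000 = 0.11997; dN/dt = 0.28 × 564100 × 0.11997 = 18949.

18900 cells per day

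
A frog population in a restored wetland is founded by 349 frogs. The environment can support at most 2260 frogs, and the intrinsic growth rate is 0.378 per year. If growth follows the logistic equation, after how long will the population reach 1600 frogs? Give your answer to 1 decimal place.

A = (K − N₀)/N₀ = (2260 − 349)/349 = 5.4756.
Solve 2260/(1 + 5.4756·e^(−0.378t)) = 1600: 1 + 5.4756·e^(−0.378t) = 1.4125, so e^(−0.378t) = 0.0753336.
−0.378·t = ln(0.0753336) = -2.5858, so t = 2.5858/0.378 = 6.8408.

6.8 years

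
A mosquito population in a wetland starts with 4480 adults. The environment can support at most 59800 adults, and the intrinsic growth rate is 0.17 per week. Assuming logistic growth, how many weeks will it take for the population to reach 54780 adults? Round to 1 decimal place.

A = (K − N₀)/N₀ = (59800 − 4480)/4480 = 12.348.
Solve 59800/(1 + 12.348·e^(−0.17t)) = 54780: 1 + 12.348·e^(−0.17t) = 1.0916, so e^(−0.17t) = 0.00742126.
−0.17·t = ln(0.00742126) = -4.9034, so t = 4.9034/0.17 = 28.844.

28.8 weeks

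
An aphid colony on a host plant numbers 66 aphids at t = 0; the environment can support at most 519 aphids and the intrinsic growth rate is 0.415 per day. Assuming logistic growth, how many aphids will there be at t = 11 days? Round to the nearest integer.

484 aphids

A = (K − N₀)/N₀ = (519 − 66)/66 = 6.8636.
N(t) = K/(1 + A·e^(−rt)) = 519/(1 + 6.8636×e^(−0.415×11)).
e^(−4.565) = 0.01041; denominator = 1 + 6.8636×0.01041 = 1.0714.
N = 519/1.0714 = 484.39.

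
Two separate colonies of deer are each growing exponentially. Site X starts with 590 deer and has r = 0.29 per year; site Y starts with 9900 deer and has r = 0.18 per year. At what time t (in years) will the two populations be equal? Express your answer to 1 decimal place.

25.6 years

Set 590·e^(0.29t) = 9900·e^(0.18t).
e^((0.29 − 0.18)t) = 9900/590 → e^(0.11·t) = 16.78.
0.11·t = ln(16.78) = 2.8202, so t = 2.8202/0.11 = 25.638.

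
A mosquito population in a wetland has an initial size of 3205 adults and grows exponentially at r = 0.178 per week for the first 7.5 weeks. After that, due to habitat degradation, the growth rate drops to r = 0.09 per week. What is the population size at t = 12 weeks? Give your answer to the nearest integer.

Phase 1: N(7.5) = 3205·e^(0.178×7.5) = 3205·e^1.335 = 12179.
Phase 2 runs for 12 − 7.5 = 4.5 weeks at r = 0.09.
N(12) = 12179·e^(0.09×4.5) = 12179·e^0.405 = 18260.

18260 adults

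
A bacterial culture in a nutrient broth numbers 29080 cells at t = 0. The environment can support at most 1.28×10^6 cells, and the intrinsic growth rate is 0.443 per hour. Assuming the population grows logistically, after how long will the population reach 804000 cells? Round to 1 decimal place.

A = (K − N₀)/N₀ = (1.28×10^6 − 29080)/29080 = 43.017.
Solve 1.28×10^6/(1 + 43.017·e^(−0.443t)) = 804000: 1 + 43.017·e^(−0.443t) = 1.592, so e^(−0.443t) = 0.0137631.
−0.443·t = ln(0.0137631) = -4.2858, so t = 4.2858/0.443 = 9.6744.

9.7 hours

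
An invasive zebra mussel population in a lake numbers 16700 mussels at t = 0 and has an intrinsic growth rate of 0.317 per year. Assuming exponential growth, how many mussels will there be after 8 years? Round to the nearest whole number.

210905 mussels

N(t) = N₀·e^(rt) = 16700 × e^(0.317×8) = 16700 × e^2.536.
e^2.536 ≈ 12.629, so N ≈ 16700 × 12.629 = 210905.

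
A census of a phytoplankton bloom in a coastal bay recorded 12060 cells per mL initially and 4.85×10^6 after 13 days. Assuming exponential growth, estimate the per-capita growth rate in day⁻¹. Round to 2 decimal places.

0.46 per day

From N(t) = N₀·e^(rt): e^(r·13) = 4.85×10^6/12060 = 402.16.
r·13 = ln(402.16) = 5.9968, so r = 5.9968/13 = 0.4613.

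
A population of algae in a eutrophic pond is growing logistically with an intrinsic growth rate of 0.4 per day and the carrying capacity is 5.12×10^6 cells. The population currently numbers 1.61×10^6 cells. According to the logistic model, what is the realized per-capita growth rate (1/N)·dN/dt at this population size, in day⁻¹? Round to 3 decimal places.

(1/N)·dN/dt = r(1 − N/K) = 0.4 × (1 − 1.61×10^6/5.12×10^6).
= 0.4 × 0.68555 = 0.27422.

0.274 per day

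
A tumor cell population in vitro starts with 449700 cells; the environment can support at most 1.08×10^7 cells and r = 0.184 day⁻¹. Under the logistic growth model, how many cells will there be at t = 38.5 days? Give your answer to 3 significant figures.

A = (K − N₀)/N₀ = (1.08×10^7 − 449700)/449700 = 23.016.
N(t) = K/(1 + A·e^(−rt)) = 1.08×10^7/(1 + 23.016×e^(−0.184×38.5)).
e^(−7.084) = 0.00083841; denominator = 1 + 23.016×0.00083841 = 1.0193.
N = 1.08×10^7/1.0193 = 1.059554×10^7.

10600000 cells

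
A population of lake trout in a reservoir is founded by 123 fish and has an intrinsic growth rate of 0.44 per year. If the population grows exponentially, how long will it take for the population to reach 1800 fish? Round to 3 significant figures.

6.10 years

Set N₀·e^(rt) = 1800: e^(0.44·t) = 1800/123 = 14.634.
0.44·t = ln(14.634) = 2.6834, so t = 2.6834/0.44 = 6.0985.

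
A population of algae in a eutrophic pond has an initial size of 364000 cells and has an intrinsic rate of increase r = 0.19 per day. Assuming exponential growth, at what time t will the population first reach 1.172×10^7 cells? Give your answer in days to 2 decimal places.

Set N₀·e^(rt) = 1.172×10^7: e^(0.19·t) = 1.172×10^7/364000 = 32.198.
0.19·t = ln(32.198) = 3.4719, so t = 3.4719/0.19 = 18.273.

18.27 days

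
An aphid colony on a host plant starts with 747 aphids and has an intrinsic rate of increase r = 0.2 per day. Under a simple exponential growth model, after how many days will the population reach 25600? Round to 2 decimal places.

17.67 days

Set N₀·e^(rt) = 25600: e^(0.2·t) = 25600/747 = 34.27.
0.2·t = ln(34.27) = 3.5343, so t = 3.5343/0.2 = 17.671.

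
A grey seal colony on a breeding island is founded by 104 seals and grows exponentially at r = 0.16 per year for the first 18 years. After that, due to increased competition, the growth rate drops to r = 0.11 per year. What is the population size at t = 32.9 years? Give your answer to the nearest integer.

9541 seals

Phase 1: N(18) = 104·e^(0.16×18) = 104·e^2.88 = 1852.68.
Phase 2 runs for 32.9 − 18 = 14.9 years at r = 0.11.
N(32.9) = 1852.68·e^(0.11×14.9) = 1852.68·e^1.639 = 9541.36.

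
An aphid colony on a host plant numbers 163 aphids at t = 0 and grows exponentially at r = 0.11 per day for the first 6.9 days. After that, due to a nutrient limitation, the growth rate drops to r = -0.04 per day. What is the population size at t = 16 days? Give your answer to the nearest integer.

Phase 1: N(6.9) = 163·e^(0.11×6.9) = 163·e^0.759 = 348.191.
Phase 2 runs for 16 − 6.9 = 9.1 days at r = -0.04.
N(16) = 348.191·e^(-0.04×9.1) = 348.191·e^-0.364 = 241.955.

242 aphids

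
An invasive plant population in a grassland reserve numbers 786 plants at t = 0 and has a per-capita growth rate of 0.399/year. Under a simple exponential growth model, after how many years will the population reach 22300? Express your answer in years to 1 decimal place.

8.4 years

Set N₀·e^(rt) = 22300: e^(0.399·t) = 22300/786 = 28.372.
0.399·t = ln(28.372) = 3.3454, so t = 3.3454/0.399 = 8.3844.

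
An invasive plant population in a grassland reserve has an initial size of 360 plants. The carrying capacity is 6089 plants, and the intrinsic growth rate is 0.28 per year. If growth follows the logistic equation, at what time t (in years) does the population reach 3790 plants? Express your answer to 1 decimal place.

11.7 years

A = (K − N₀)/N₀ = (6089 − 360)/360 = 15.914.
Solve 6089/(1 + 15.914·e^(−0.28t)) = 3790: 1 + 15.914·e^(−0.28t) = 1.6066, so e^(−0.28t) = 0.0381174.
−0.28·t = ln(0.0381174) = -3.2671, so t = 3.2671/0.28 = 11.668.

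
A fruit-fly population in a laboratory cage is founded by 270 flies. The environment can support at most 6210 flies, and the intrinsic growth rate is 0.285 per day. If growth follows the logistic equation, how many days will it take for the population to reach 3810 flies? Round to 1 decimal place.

12.5 days

A = (K − N₀)/N₀ = (6210 − 270)/270 = 22.
Solve 6210/(1 + 22·e^(−0.285t)) = 3810: 1 + 22·e^(−0.285t) = 1.6299, so e^(−0.285t) = 0.0286328.
−0.285·t = ln(0.0286328) = -3.5532, so t = 3.5532/0.285 = 12.467.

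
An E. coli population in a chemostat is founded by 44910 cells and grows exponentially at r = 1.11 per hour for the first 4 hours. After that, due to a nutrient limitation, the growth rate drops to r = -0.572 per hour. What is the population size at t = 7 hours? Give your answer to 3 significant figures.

684000 cells

Phase 1: N(4) = 44910·e^(1.11×4) = 44910·e^4.44 = 3.807243×10^6.
Phase 2 runs for 7 − 4 = 3 hours at r = -0.572.
N(7) = 3.807243×10^6·e^(-0.572×3) = 3.807243×10^6·e^-1.716 = 684481.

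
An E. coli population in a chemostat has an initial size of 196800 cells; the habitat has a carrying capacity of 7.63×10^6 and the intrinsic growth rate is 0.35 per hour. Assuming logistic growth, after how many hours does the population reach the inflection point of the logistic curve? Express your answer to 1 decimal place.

Logistic growth is fastest at N = K/2 = 3.815×10^6.
A = (K − N₀)/N₀ = 37.77. Set K/(1 + A·e^(−rt)) = K/2 → A·e^(−rt) = 1.
e^(−0.35t) = 1/37.77 = 0.0264758, so t = ln(37.77)/0.35 = 3.6315/0.35 = 10.376.

10.4 hours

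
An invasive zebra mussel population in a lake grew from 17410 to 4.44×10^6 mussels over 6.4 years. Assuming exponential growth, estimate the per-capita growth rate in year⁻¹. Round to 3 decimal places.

From N(t) = N₀·e^(rt): e^(r·6.4) = 4.44×10^6/17410 = 255.03.
r·6.4 = ln(255.03) = 5.5414, so r = 5.5414/6.4 = 0.86584.

0.866 per year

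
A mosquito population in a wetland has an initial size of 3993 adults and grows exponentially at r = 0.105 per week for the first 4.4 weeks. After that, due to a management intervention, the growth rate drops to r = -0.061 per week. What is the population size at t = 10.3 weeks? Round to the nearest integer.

4422 adults

Phase 1: N(4.4) = 3993·e^(0.105×4.4) = 3993·e^0.462 = 6337.87.
Phase 2 runs for 10.3 − 4.4 = 5.9 weeks at r = -0.061.
N(10.3) = 6337.87·e^(-0.061×5.9) = 6337.87·e^-0.3599 = 4422.22.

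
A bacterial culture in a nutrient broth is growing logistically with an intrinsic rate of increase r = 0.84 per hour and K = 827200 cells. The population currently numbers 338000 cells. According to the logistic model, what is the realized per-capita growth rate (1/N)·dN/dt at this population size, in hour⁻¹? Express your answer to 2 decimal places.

0.50 per hour

(1/N)·dN/dt = r(1 − N/K) = 0.84 × (1 − 338000/827200).
= 0.84 × 0.59139 = 0.49677.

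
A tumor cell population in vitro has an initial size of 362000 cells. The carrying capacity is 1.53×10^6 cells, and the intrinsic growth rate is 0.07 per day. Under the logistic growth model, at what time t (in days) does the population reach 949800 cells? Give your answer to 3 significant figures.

23.8 days

A = (K − N₀)/N₀ = (1.53×10^6 − 362000)/362000 = 3.2265.
Solve 1.53×10^6/(1 + 3.2265·e^(−0.07t)) = 949800: 1 + 3.2265·e^(−0.07t) = 1.6109, so e^(−0.07t) = 0.189326.
−0.07·t = ln(0.189326) = -1.6643, so t = 1.6643/0.07 = 23.775.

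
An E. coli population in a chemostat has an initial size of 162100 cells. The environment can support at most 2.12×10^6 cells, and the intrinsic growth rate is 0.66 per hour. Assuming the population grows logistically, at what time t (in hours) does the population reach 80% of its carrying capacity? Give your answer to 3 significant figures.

A = (K − N₀)/N₀ = (2.12×10^6 − 162100)/162100 = 12.078.
Solve 2.12×10^6/(1 + 12.078·e^(−0.66t)) = 1.696×10^6: 1 + 12.078·e^(−0.66t) = 1.25, so e^(−0.66t) = 0.0206982.
−0.66·t = ln(0.0206982) = -3.8777, so t = 3.8777/0.66 = 5.8753.

5.88 hours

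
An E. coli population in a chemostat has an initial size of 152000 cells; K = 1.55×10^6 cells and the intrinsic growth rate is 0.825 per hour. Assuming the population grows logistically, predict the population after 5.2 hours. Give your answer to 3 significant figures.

1380000 cells

A = (K − N₀)/N₀ = (1.55×10^6 − 152000)/152000 = 9.1974.
N(t) = K/(1 + A·e^(−rt)) = 1.55×10^6/(1 + 9.1974×e^(−0.825×5.2)).
e^(−4.29) = 0.013705; denominator = 1 + 9.1974×0.013705 = 1.126.
N = 1.55×10^6/1.126 = 1.376494×10^6.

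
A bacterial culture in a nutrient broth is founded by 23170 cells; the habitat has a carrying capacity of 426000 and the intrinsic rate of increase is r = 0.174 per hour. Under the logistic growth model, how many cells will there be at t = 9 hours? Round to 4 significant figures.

A = (K − N₀)/N₀ = (426000 − 23170)/23170 = 17.386.
N(t) = K/(1 + A·e^(−rt)) = 426000/(1 + 17.386×e^(−0.174×9)).
e^(−1.566) = 0.20888; denominator = 1 + 17.386×0.20888 = 4.6315.
N = 426000/4.6315 = 91978.1.

91980 cells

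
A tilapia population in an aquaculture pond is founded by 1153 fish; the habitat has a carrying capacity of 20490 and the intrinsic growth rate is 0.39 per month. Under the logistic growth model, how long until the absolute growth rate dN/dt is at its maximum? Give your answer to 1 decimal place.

7.2 months

Logistic growth is fastest at N = K/2 = 10245.
A = (K − N₀)/N₀ = 16.771. Set K/(1 + A·e^(−rt)) = K/2 → A·e^(−rt) = 1.
e^(−0.39t) = 1/16.771 = 0.0596266, so t = ln(16.771)/0.39 = 2.8197/0.39 = 7.2299.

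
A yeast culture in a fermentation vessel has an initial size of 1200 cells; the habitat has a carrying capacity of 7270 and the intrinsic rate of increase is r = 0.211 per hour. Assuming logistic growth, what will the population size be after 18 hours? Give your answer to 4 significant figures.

6530 cells

A = (K − N₀)/N₀ = (7270 − 1200)/1200 = 5.0583.
N(t) = K/(1 + A·e^(−rt)) = 7270/(1 + 5.0583×e^(−0.211×18)).
e^(−3.798) = 0.022416; denominator = 1 + 5.0583×0.022416 = 1.1134.
N = 7270/1.1134 = 6529.63.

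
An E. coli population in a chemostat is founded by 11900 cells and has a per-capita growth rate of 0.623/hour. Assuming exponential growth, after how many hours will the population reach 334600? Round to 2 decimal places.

5.36 hours

Set N₀·e^(rt) = 334600: e^(0.623·t) = 334600/11900 = 28.118.
0.623·t = ln(28.118) = 3.3364, so t = 3.3364/0.623 = 5.3554.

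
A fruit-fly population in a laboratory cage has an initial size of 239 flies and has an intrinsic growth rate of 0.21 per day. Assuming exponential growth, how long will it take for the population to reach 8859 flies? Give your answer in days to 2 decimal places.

17.20 days

Set N₀·e^(rt) = 8859: e^(0.21·t) = 8859/239 = 37.067.
0.21·t = ln(37.067) = 3.6127, so t = 3.6127/0.21 = 17.203.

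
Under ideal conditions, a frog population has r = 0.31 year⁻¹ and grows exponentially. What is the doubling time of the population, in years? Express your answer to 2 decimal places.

2.24 years

Doubling time t_d = ln(2)/r = 0.6931/0.31 = 2.236.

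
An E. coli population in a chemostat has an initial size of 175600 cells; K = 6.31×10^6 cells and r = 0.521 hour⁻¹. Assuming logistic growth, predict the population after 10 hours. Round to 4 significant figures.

A = (K − N₀)/N₀ = (6.31×10^6 − 175600)/175600 = 34.934.
N(t) = K/(1 + A·e^(−rt)) = 6.31×10^6/(1 + 34.934×e^(−0.521×10)).
e^(−5.21) = 0.0054617; denominator = 1 + 34.934×0.0054617 = 1.1908.
N = 6.31×10^6/1.1908 = 5.298969×10^6.

5299000 cells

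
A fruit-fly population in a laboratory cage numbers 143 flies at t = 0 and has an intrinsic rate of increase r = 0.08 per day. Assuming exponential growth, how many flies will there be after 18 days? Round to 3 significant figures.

604 flies

N(t) = N₀·e^(rt) = 143 × e^(0.08×18) = 143 × e^1.44.
e^1.44 ≈ 4.2207, so N ≈ 143 × 4.2207 = 603.56.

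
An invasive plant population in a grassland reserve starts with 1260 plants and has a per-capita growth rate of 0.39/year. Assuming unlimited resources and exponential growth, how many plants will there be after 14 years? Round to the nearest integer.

N(t) = N₀·e^(rt) = 1260 × e^(0.39×14) = 1260 × e^5.46.
e^5.46 ≈ 235.1, so N ≈ 1260 × 235.1 = 296223.

296223 plants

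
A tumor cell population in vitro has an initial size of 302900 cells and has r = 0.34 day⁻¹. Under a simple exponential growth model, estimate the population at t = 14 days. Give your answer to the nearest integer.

35362341 cells

N(t) = N₀·e^(rt) = 302900 × e^(0.34×14) = 302900 × e^4.76.
e^4.76 ≈ 116.75, so N ≈ 302900 × 116.75 = 3.536234×10^7.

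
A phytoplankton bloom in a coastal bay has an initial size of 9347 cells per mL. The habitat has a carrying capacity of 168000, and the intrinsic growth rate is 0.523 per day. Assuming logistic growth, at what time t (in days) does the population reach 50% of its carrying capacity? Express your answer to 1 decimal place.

5.4 days

A = (K − N₀)/N₀ = (168000 − 9347)/9347 = 16.974.
Solve 168000/(1 + 16.974·e^(−0.523t)) = 84000: 1 + 16.974·e^(−0.523t) = 2, so e^(−0.523t) = 0.0589147.
−0.523·t = ln(0.0589147) = -2.8317, so t = 2.8317/0.523 = 5.4143.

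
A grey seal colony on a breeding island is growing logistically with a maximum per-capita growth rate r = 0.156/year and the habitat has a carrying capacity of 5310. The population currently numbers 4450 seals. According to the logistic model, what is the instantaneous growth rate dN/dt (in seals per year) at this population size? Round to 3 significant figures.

112 seals per year

dN/dt = rN(1 − N/K) = 0.156 × 4450 × (1 − 4450/5310).
1 − 4450/5310 = 0.16196; dN/dt = 0.156 × 4450 × 0.16196 = 112.43.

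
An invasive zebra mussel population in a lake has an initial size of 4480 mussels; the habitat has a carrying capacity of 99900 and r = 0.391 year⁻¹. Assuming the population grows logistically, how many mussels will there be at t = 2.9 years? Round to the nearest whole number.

A = (K − N₀)/N₀ = (99900 − 4480)/4480 = 21.299.
N(t) = K/(1 + A·e^(−rt)) = 99900/(1 + 21.299×e^(−0.391×2.9)).
e^(−1.134) = 0.32178; denominator = 1 + 21.299×0.32178 = 7.8535.
N = 99900/7.8535 = 12720.4.

12720 mussels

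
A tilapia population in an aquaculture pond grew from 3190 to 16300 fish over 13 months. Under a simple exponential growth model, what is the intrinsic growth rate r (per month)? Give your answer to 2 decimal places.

From N(t) = N₀·e^(rt): e^(r·13) = 16300/3190 = 5.1097.
r·13 = ln(5.1097) = 1.6311, so r = 1.6311/13 = 0.12547.

0.13 per month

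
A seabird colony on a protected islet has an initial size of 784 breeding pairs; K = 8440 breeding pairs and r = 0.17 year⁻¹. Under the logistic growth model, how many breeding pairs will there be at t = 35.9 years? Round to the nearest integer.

8260 breeding pairs

A = (K − N₀)/N₀ = (8440 − 784)/784 = 9.7653.
N(t) = K/(1 + A·e^(−rt)) = 8440/(1 + 9.7653×e^(−0.17×35.9)).
e^(−6.103) = 0.0022361; denominator = 1 + 9.7653×0.0022361 = 1.0218.
N = 8440/1.0218 = 8259.64.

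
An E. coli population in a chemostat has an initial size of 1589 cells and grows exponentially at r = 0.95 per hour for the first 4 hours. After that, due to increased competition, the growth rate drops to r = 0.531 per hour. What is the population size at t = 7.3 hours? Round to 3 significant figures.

410000 cells

Phase 1: N(4) = 1589·e^(0.95×4) = 1589·e^3.8 = 71030.2.
Phase 2 runs for 7.3 − 4 = 3.3 hours at r = 0.531.
N(7.3) = 71030.2·e^(0.531×3.3) = 71030.2·e^1.752 = 409692.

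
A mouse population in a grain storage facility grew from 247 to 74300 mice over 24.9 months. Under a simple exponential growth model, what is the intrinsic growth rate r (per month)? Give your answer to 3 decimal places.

From N(t) = N₀·e^(rt): e^(r·24.9) = 74300/247 = 300.81.
r·24.9 = ln(300.81) = 5.7065, so r = 5.7065/24.9 = 0.22918.

0.229 per month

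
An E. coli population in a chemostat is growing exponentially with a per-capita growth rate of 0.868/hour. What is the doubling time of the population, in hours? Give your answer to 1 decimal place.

Doubling time t_d = ln(2)/r = 0.6931/0.868 = 0.79856.

0.8 hours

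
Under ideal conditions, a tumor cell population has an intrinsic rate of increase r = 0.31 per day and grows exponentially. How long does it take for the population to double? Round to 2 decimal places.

2.24 days

Doubling time t_d = ln(2)/r = 0.6931/0.31 = 2.236.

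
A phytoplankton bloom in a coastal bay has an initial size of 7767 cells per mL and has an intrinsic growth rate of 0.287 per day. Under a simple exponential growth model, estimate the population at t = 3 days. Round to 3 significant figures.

N(t) = N₀·e^(rt) = 7767 × e^(0.287×3) = 7767 × e^0.861.
e^0.861 ≈ 2.3655, so N ≈ 7767 × 2.3655 = 18373.

18400 cells per mL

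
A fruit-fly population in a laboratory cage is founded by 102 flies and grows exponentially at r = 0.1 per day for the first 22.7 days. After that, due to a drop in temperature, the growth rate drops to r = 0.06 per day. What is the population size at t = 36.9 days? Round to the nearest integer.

2315 flies

Phase 1: N(22.7) = 102·e^(0.1×22.7) = 102·e^2.27 = 987.299.
Phase 2 runs for 36.9 − 22.7 = 14.2 days at r = 0.06.
N(36.9) = 987.299·e^(0.06×14.2) = 987.299·e^0.852 = 2314.56.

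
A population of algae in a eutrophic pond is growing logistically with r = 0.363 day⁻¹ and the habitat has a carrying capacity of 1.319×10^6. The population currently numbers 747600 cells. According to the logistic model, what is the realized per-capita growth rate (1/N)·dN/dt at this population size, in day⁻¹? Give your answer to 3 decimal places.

0.157 per day

(1/N)·dN/dt = r(1 − N/K) = 0.363 × (1 − 747600/1.319×10^6).
= 0.363 × 0.43321 = 0.15725.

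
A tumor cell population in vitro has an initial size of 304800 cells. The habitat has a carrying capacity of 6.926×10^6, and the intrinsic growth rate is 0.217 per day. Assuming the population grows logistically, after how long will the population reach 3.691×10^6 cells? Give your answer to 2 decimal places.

A = (K − N₀)/N₀ = (6.926×10^6 − 304800)/304800 = 21.723.
Solve 6.926×10^6/(1 + 21.723·e^(−0.217t)) = 3.691×10^6: 1 + 21.723·e^(−0.217t) = 1.8765, so e^(−0.217t) = 0.0403467.
−0.217·t = ln(0.0403467) = -3.2102, so t = 3.2102/0.217 = 14.794.

14.79 days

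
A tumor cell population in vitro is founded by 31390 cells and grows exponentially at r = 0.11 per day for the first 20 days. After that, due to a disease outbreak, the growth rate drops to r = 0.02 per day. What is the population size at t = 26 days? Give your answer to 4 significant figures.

Phase 1: N(20) = 31390·e^(0.11×20) = 31390·e^2.2 = 283295.
Phase 2 runs for 26 − 20 = 6 days at r = 0.02.
N(26) = 283295·e^(0.02×6) = 283295·e^0.12 = 319414.

319400 cells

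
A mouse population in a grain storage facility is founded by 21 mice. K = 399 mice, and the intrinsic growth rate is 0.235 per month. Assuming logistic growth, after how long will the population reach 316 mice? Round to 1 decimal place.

A = (K − N₀)/N₀ = (399 − 21)/21 = 18.
Solve 399/(1 + 18·e^(−0.235t)) = 316: 1 + 18·e^(−0.235t) = 1.2627, so e^(−0.235t) = 0.0145921.
−0.235·t = ln(0.0145921) = -4.2273, so t = 4.2273/0.235 = 17.988.

18.0 months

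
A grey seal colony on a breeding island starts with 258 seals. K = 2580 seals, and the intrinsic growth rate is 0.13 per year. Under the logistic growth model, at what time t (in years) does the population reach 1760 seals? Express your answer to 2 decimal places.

A = (K − N₀)/N₀ = (2580 − 258)/258 = 9.
Solve 2580/(1 + 9·e^(−0.13t)) = 1760: 1 + 9·e^(−0.13t) = 1.4659, so e^(−0.13t) = 0.0517677.
−0.13·t = ln(0.0517677) = -2.961, so t = 2.961/0.13 = 22.777.

22.78 years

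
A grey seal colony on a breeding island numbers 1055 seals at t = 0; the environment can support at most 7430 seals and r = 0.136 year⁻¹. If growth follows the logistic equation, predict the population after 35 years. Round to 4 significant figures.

7064 seals

A = (K − N₀)/N₀ = (7430 − 1055)/1055 = 6.0427.
N(t) = K/(1 + A·e^(−rt)) = 7430/(1 + 6.0427×e^(−0.136×35)).
e^(−4.76) = 0.0085656; denominator = 1 + 6.0427×0.0085656 = 1.0518.
N = 7430/1.0518 = 7064.36.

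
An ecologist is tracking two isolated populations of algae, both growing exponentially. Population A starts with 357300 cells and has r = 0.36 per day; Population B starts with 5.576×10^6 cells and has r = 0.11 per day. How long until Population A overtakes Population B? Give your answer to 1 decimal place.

11.0 days

Set 357300·e^(0.36t) = 5.576×10^6·e^(0.11t).
e^((0.36 − 0.11)t) = 5.576×10^6/357300 → e^(0.25·t) = 15.606.
0.25·t = ln(15.606) = 2.7477, so t = 2.7477/0.25 = 10.991.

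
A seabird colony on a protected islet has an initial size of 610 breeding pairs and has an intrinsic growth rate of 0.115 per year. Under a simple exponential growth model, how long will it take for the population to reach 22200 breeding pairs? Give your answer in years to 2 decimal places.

Set N₀·e^(rt) = 22200: e^(0.115·t) = 22200/610 = 36.393.
0.115·t = ln(36.393) = 3.5944, so t = 3.5944/0.115 = 31.256.

31.26 years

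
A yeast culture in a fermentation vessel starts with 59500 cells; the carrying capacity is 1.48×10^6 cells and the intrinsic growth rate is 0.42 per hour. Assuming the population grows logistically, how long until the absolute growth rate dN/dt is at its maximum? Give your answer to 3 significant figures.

7.55 hours

Logistic growth is fastest at N = K/2 = 740000.
A = (K − N₀)/N₀ = 23.874. Set K/(1 + A·e^(−rt)) = K/2 → A·e^(−rt) = 1.
e^(−0.42t) = 1/23.874 = 0.0418867, so t = ln(23.874)/0.42 = 3.1728/0.42 = 7.5543.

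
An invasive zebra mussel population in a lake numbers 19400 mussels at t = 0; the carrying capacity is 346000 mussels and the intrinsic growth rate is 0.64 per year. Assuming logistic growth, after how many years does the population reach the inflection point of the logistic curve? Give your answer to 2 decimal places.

4.41 years

Logistic growth is fastest at N = K/2 = 173000.
A = (K − N₀)/N₀ = 16.835. Set K/(1 + A·e^(−rt)) = K/2 → A·e^(−rt) = 1.
e^(−0.64t) = 1/16.835 = 0.0593999, so t = ln(16.835)/0.64 = 2.8235/0.64 = 4.4117.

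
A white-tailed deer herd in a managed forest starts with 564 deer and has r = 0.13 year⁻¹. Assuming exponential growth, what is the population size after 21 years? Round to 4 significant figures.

8648 deer

N(t) = N₀·e^(rt) = 564 × e^(0.13×21) = 564 × e^2.73.
e^2.73 ≈ 15.333, so N ≈ 564 × 15.333 = 8647.75.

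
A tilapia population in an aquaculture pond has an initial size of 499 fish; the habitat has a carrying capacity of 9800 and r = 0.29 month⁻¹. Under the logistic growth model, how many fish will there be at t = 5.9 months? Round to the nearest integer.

A = (K − N₀)/N₀ = (9800 − 499)/499 = 18.639.
N(t) = K/(1 + A·e^(−rt)) = 9800/(1 + 18.639×e^(−0.29×5.9)).
e^(−1.711) = 0.18069; denominator = 1 + 18.639×0.18069 = 4.3678.
N = 9800/4.3678 = 2243.67.

2244 fish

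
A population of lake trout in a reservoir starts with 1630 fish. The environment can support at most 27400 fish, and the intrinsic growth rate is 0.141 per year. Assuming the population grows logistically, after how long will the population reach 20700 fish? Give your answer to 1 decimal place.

27.6 years

A = (K − N₀)/N₀ = (27400 − 1630)/1630 = 15.81.
Solve 27400/(1 + 15.81·e^(−0.141t)) = 20700: 1 + 15.81·e^(−0.141t) = 1.3237, so e^(−0.141t) = 0.0204728.
−0.141·t = ln(0.0204728) = -3.8887, so t = 3.8887/0.141 = 27.579.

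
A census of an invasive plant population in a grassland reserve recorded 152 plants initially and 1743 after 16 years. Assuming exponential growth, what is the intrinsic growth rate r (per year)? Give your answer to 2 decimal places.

0.15 per year

From N(t) = N₀·e^(rt): e^(r·16) = 1743/152 = 11.467.
r·16 = ln(11.467) = 2.4395, so r = 2.4395/16 = 0.15247.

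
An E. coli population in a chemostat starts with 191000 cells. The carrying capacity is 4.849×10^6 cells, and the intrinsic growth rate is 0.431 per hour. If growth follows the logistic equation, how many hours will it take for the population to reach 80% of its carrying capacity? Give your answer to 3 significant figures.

A = (K − N₀)/N₀ = (4.849×10^6 − 191000)/191000 = 24.387.
Solve 4.849×10^6/(1 + 24.387·e^(−0.431t)) = 3.8792×10^6: 1 + 24.387·e^(−0.431t) = 1.25, so e^(−0.431t) = 0.0102512.
−0.431·t = ln(0.0102512) = -4.5804, so t = 4.5804/0.431 = 10.627.

10.6 hours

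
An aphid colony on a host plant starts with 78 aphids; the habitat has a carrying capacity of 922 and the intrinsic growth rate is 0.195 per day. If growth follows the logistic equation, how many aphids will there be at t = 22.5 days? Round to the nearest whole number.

813 aphids

A = (K − N₀)/N₀ = (922 − 78)/78 = 10.821.
N(t) = K/(1 + A·e^(−rt)) = 922/(1 + 10.821×e^(−0.195×22.5)).
e^(−4.388) = 0.012432; denominator = 1 + 10.821×0.012432 = 1.1345.
N = 922/1.1345 = 812.68.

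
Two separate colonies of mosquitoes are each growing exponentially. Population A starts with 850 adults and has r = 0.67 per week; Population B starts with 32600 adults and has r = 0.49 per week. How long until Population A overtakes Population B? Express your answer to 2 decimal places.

20.26 weeks

Set 850·e^(0.67t) = 32600·e^(0.49t).
e^((0.67 − 0.49)t) = 32600/850 → e^(0.18·t) = 38.353.
0.18·t = ln(38.353) = 3.6468, so t = 3.6468/0.18 = 20.26.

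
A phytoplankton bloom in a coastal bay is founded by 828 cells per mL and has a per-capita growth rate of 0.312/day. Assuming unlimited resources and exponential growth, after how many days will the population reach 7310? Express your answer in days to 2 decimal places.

6.98 days

Set N₀·e^(rt) = 7310: e^(0.312·t) = 7310/828 = 8.8285.
0.312·t = ln(8.8285) = 2.178, so t = 2.178/0.312 = 6.9807.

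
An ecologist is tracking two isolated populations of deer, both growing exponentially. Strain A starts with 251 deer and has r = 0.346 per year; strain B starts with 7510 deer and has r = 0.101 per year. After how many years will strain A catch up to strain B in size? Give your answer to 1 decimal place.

Set 251·e^(0.346t) = 7510·e^(0.101t).
e^((0.346 − 0.101)t) = 7510/251 → e^(0.245·t) = 29.92.
0.245·t = ln(29.92) = 3.3985, so t = 3.3985/0.245 = 13.872.

13.9 years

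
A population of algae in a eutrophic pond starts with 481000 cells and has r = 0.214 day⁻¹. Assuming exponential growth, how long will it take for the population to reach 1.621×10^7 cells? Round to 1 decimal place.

16.4 days

Set N₀·e^(rt) = 1.621×10^7: e^(0.214·t) = 1.621×10^7/481000 = 33.701.
0.214·t = ln(33.701) = 3.5175, so t = 3.5175/0.214 = 16.437.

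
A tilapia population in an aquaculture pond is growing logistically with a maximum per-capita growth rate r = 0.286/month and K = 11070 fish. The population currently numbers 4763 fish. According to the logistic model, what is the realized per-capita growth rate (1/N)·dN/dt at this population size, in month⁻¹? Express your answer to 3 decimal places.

0.163 per month

(1/N)·dN/dt = r(1 − N/K) = 0.286 × (1 − 4763/11070).
= 0.286 × 0.56974 = 0.16295.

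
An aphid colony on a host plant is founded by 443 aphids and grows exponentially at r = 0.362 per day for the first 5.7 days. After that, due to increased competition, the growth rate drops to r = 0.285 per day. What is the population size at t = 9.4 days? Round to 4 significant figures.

Phase 1: N(5.7) = 443·e^(0.362×5.7) = 443·e^2.063 = 3487.6.
Phase 2 runs for 9.4 − 5.7 = 3.7 days at r = 0.285.
N(9.4) = 3487.6·e^(0.285×3.7) = 3487.6·e^1.054 = 10011.3.

10010 aphids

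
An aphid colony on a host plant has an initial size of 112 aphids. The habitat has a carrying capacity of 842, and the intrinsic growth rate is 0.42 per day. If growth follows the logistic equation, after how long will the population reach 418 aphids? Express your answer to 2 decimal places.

A = (K − N₀)/N₀ = (842 − 112)/112 = 6.5179.
Solve 842/(1 + 6.5179·e^(−0.42t)) = 418: 1 + 6.5179·e^(−0.42t) = 2.0144, so e^(−0.42t) = 0.155627.
−0.42·t = ln(0.155627) = -1.8603, so t = 1.8603/0.42 = 4.4293.

4.43 days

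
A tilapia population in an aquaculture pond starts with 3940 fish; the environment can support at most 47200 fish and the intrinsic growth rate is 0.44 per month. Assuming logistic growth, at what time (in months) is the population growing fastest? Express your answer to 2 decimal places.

Logistic growth is fastest at N = K/2 = 23600.
A = (K − N₀)/N₀ = 10.98. Set K/(1 + A·e^(−rt)) = K/2 → A·e^(−rt) = 1.
e^(−0.44t) = 1/10.98 = 0.0910772, so t = ln(10.98)/0.44 = 2.396/0.44 = 5.4456.

5.45 months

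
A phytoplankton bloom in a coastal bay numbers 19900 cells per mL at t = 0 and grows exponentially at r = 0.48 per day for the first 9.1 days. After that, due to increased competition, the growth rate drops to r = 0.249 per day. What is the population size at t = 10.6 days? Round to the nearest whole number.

Phase 1: N(9.1) = 19900·e^(0.48×9.1) = 19900·e^4.368 = 1.569825×10^6.
Phase 2 runs for 10.6 − 9.1 = 1.5 days at r = 0.249.
N(10.6) = 1.569825×10^6·e^(0.249×1.5) = 1.569825×10^6·e^0.3735 = 2.280659×10^6.

2280659 cells per mL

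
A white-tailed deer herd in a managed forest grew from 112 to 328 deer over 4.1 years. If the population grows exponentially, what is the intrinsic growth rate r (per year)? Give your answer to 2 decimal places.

0.26 per year

From N(t) = N₀·e^(rt): e^(r·4.1) = 328/112 = 2.9286.
r·4.1 = ln(2.9286) = 1.0745, so r = 1.0745/4.1 = 0.26208.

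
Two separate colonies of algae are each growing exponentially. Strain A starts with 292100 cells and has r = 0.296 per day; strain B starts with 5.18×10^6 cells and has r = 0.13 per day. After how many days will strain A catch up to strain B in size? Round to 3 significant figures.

17.3 days

Set 292100·e^(0.296t) = 5.18×10^6·e^(0.13t).
e^((0.296 − 0.13)t) = 5.18×10^6/292100 → e^(0.166·t) = 17.734.
0.166·t = ln(17.734) = 2.8755, so t = 2.8755/0.166 = 17.322.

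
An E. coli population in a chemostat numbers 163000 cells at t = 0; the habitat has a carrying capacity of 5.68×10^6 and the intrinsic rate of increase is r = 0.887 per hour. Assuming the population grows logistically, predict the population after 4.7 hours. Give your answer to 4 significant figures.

3728000 cells

A = (K − N₀)/N₀ = (5.68×10^6 − 163000)/163000 = 33.847.
N(t) = K/(1 + A·e^(−rt)) = 5.68×10^6/(1 + 33.847×e^(−0.887×4.7)).
e^(−4.169) = 0.015469; denominator = 1 + 33.847×0.015469 = 1.5236.
N = 5.68×10^6/1.5236 = 3.728055×10^6.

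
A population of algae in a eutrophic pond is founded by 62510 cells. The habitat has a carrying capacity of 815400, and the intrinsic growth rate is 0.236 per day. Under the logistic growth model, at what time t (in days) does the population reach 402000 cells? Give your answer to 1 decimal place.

A = (K − N₀)/N₀ = (815400 − 62510)/62510 = 12.044.
Solve 815400/(1 + 12.044·e^(−0.236t)) = 402000: 1 + 12.044·e^(−0.236t) = 2.0284, so e^(−0.236t) = 0.0853812.
−0.236·t = ln(0.0853812) = -2.4606, so t = 2.4606/0.236 = 10.426.

10.4 days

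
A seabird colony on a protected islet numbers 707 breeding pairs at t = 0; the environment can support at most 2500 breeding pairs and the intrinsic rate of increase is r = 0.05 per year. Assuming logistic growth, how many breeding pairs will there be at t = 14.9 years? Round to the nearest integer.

1134 breeding pairs

A = (K − N₀)/N₀ = (2500 − 707)/707 = 2.5361.
N(t) = K/(1 + A·e^(−rt)) = 2500/(1 + 2.5361×e^(−0.05×14.9)).
e^(−0.745) = 0.47473; denominator = 1 + 2.5361×0.47473 = 2.204.
N = 2500/2.204 = 1134.32.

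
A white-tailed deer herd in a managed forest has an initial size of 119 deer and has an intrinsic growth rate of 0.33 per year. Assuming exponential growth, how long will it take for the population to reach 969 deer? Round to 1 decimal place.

6.4 years

Set N₀·e^(rt) = 969: e^(0.33·t) = 969/119 = 8.1429.
0.33·t = ln(8.1429) = 2.0971, so t = 2.0971/0.33 = 6.355.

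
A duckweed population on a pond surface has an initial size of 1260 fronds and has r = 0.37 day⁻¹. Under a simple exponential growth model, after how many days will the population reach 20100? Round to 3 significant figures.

7.49 days

Set N₀·e^(rt) = 20100: e^(0.37·t) = 20100/1260 = 15.952.
0.37·t = ln(15.952) = 2.7696, so t = 2.7696/0.37 = 7.4854.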